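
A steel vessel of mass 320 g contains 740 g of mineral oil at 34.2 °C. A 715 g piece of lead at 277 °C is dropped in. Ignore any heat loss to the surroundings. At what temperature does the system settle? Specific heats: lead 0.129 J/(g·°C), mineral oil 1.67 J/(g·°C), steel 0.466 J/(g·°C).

T_f ≈ 49.4 °C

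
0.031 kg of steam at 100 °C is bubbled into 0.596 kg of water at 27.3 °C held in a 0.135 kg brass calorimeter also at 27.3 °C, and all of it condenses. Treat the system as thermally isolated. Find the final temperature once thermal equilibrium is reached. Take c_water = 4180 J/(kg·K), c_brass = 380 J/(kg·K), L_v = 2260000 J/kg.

Setting the total heat transfer to zero:
steam→water at 100 °C releases m L_v = 0.031×2260000 = 70060; condensate cools 100→T: 0.031×4180×(T − 100) = 129.58(T − 100); original water: 2491.3(T − 27.3); brass cup: 0.135×380×(T − 27.3) = 51.3(T − 27.3)
2672.2 T = 70060 + 12958 + 69412 = 152430
T ≈ 57.04 °C, under the boiling point, so the assumption holds.

T_f ≈ 57.0 °C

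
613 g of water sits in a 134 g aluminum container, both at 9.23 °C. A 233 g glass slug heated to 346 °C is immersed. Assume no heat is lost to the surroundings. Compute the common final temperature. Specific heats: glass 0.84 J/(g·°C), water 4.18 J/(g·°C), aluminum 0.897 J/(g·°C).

Heat gained plus heat lost sum to zero:
233·0.84·(T − 346) + 613·4.18·(T − 9.23) + 134·0.897·(T − 9.23) = 0
(195.72 + 2562.3 + 120.2) T = 195.72·346 + 2562.3·9.23 + 120.2·9.23
T ≈ 32.13 °C

T_f ≈ 32.1 °C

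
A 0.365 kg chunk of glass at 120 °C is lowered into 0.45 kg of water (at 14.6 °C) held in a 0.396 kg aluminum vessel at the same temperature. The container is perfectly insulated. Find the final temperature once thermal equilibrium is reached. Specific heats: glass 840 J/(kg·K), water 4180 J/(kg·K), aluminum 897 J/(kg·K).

T_f ≈ 27.3 °C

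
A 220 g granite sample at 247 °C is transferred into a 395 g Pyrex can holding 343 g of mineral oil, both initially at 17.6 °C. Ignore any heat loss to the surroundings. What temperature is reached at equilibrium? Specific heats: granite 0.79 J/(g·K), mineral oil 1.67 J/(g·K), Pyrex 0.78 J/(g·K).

T_f ≈ 55.4 °C

Let T be the final temperature. ΣQ_i = 0:
220·0.79·(T − 247) + 343·1.67·(T − 17.6) + 395·0.78·(T − 17.6) = 0
173.8(T − 247) + 572.81(T − 17.6) + 308.1(T − 17.6) = 0
(173.8 + 572.81 + 308.1) T = 173.8·247 + 572.81·17.6 + 308.1·17.6
T = 58433/1054.7 ≈ 55.40 °C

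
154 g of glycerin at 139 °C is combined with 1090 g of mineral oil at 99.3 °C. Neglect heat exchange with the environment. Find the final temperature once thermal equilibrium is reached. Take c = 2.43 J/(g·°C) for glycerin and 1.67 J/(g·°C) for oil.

T_f ≈ 106.1 °C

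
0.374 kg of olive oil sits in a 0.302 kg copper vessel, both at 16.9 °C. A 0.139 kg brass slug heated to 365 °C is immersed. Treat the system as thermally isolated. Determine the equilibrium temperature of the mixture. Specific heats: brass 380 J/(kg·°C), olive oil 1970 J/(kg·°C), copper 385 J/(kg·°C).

Let T be the final temperature. ΣQ_i = 0:
0.139*380*(T − 365) + 0.374*1970*(T − 16.9) + 0.302*385*(T − 16.9) = 0
52.82(T − 365) + 736.78(T − 16.9) + 116.27(T − 16.9) = 0
(52.82 + 736.78 + 116.27) T = 52.82*365 + 736.78*16.9 + 116.27*16.9
T = 33696/905.87 ≈ 37.20 °C

T_f ≈ 37.2 °C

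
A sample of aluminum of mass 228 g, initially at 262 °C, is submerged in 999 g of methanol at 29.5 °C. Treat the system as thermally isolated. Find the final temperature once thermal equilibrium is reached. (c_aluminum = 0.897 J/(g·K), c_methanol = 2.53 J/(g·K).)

T_f ≈ 46.9 °C

Let T be the final temperature. ΣQ_i = 0:
228×0.897×(T − 262) + 999×2.53×(T − 29.5) = 0
204.52(T − 262) + 2527.5(T − 29.5) = 0
2732 T = 128144
T = 128144 / 2732 = 46.9 °C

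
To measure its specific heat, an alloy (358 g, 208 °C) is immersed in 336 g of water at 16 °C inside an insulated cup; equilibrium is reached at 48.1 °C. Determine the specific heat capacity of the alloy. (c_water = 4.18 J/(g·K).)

c ≈ 0.788 J/(g·K)

Taking heat into each body as positive, Σ m c ΔT = 0:
358×c×(48.1 − 208) + 336×4.18×(48.1 − 16) = 0
-57244 c = -45084
c = -45084/-57244 ≈ 0.7876 J/(g·K)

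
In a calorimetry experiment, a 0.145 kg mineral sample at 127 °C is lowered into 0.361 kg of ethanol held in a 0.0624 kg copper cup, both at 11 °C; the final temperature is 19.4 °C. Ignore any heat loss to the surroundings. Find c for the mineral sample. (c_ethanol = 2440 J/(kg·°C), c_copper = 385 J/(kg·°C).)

c ≈ 487 J/(kg·°C)

Energy conservation, ΣQ = 0:
0.145×c×(19.4 − 127) + 0.361×2440×(19.4 − 11) + 0.0624×385×(19.4 − 11) = 0
-15.6 c = -7600.9
c = -7600.9/-15.6 ≈ 487.2 J/(kg·°C)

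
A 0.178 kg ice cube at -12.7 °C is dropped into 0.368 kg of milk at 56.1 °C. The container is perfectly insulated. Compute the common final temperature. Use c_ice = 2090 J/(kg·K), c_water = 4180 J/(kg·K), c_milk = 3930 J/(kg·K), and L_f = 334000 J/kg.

T_f ≈ 7.7 °C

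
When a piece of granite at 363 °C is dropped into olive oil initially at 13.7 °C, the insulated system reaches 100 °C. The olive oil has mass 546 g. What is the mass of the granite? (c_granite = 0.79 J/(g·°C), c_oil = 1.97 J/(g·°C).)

m ≈ 447 g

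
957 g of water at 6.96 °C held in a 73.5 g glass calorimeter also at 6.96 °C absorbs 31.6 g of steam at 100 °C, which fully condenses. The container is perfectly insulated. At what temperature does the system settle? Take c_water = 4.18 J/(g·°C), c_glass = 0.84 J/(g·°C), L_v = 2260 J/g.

Heat gained plus heat lost sum to zero:
latent heat released on condensation: 31.6×2260 = 71416
  condensed water 100 °C→T: 132.09(T − 100)
  water warms: 957×4.18×(T − 6.96) = 4000.3(T − 6.96)
  cup: 61.74(T − 6.96)
4194.1 T = 71416 + 13209 + 28272 = 112896
T ≈ 26.92 °C (< 100 °C, so full condensation is consistent).

T_f ≈ 26.9 °C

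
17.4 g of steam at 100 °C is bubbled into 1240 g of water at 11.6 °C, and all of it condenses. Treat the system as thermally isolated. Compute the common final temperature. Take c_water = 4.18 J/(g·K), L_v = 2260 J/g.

T_f ≈ 20.3 °C

Setting the total heat transfer to zero:
condense steam: −17.4·2260 = −39324
  condensed water 100 °C→T: 72.73(T − 100)
  water warms: 1240·4.18·(T − 11.6) = 5183.2(T − 11.6)
5255.9 T = 39324 + 7273.2 + 60125 = 106722
T ≈ 20.31 °C, under the boiling point, so the assumption holds.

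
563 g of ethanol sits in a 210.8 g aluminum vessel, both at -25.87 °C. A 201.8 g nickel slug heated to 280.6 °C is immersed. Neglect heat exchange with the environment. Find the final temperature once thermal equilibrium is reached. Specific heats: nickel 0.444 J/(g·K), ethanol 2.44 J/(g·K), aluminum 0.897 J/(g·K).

T_f ≈ -9.3 °C

Taking heat into each body as positive, Σ m c ΔT = 0:
201.8·0.444·(T − 280.6) + 563·2.44·(T − (-25.87)) + 210.8·0.897·(T − (-25.87)) = 0
1652.4 T = -15288
T = -15288 / 1652.4 = -9.25 °C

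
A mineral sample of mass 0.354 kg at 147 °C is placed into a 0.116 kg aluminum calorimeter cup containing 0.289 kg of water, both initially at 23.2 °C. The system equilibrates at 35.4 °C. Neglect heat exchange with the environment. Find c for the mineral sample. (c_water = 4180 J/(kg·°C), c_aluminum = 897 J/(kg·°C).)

Net heat exchanged in the isolated system is zero:
0.354×c×(35.4 − 147) + 0.289×4180×(35.4 − 23.2) + 0.116×897×(35.4 − 23.2) = 0
-39.51 c = -16007
c = -16007/-39.51 ≈ 405.2 J/(kg·°C)

c ≈ 405 J/(kg·°C)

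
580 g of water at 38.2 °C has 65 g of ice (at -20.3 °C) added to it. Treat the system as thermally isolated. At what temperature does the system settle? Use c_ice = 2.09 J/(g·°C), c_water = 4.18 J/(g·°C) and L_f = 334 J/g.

T_f ≈ 25.3 °C

Let T be the final temperature. ΣQ_i = 0:
ice -20.3→0 °C: 65·2.09·20.3 = 2757.8; fusion: m_ice L_f = 65·334 = 21710; meltwater 0→T: 65·4.18·T = 271.7 T; water: 2424.4(T − 38.2)
2696.1 T = 92612 − 24468 = 68144
T ≈ 25.28 °C. Since T > 0 °C, the all-ice-melts assumption holds.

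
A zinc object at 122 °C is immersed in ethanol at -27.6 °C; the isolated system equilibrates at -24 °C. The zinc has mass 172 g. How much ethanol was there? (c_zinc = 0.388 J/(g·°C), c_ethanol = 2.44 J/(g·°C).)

m ≈ 1110 g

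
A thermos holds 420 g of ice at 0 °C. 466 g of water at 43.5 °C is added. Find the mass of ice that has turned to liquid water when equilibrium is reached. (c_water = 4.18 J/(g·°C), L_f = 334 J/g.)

Water can give up m c ΔT = 466·4.18·43.5 = 84733 J before reaching 0 °C.
Fully melting the ice requires m_ice L_f = 420·334 = 140280 J.
Since 84733 < 140280 J, not all the ice melts; equilibrium is at 0 °C.
m_melted·334 = 84733  ⇒  m_melted ≈ 253.7 g.

m_melted ≈ 254 g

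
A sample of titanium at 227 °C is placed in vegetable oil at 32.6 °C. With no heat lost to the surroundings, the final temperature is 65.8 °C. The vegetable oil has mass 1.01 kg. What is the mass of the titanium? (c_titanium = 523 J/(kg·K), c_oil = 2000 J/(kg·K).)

|Q_titanium| = |Q_oil|:
m·523·(227 − 65.8) = 1.01·2000·(65.8 − 32.6)
84308 m = 67064  ⇒  m ≈ 0.7955 kg

m ≈ 0.795 kg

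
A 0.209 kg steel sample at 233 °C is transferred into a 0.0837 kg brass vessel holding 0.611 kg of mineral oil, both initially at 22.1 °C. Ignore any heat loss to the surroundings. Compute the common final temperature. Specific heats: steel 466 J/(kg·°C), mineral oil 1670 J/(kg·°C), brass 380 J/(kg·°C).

Let T be the final temperature. ΣQ_i = 0:
0.209×466×(T − 233) + 0.611×1670×(T − 22.1) + 0.0837×380×(T − 22.1) = 0
(97.39 + 1020.4 + 31.81) T = 97.39×233 + 1020.4×22.1 + 31.81×22.1
T ≈ 39.97 °C

T_f ≈ 40.0 °C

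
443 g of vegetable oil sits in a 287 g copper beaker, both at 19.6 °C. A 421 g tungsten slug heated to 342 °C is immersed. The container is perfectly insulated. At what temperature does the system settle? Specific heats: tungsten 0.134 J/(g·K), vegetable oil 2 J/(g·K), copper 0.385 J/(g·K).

T_f ≈ 36.9 °C

Net heat exchanged in the isolated system is zero:
421*0.134*(T − 342) + 443*2*(T − 19.6) + 287*0.385*(T − 19.6) = 0
1052.9 T = 38825
T ≈ 36.87 °C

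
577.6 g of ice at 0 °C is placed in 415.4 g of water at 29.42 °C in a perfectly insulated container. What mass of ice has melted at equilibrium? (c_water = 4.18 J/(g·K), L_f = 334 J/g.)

m_melted ≈ 153 g

Heat available from the water dropping to 0 °C: 415.4·4.18·29.42 = 51084 J.
Fully melting the ice requires m_ice L_f = 577.6·334 = 192918 J.
That's not enough to melt it all — equilibrium is at 0 °C with ice remaining.
Mass melted = 51084/334 ≈ 152.9 g.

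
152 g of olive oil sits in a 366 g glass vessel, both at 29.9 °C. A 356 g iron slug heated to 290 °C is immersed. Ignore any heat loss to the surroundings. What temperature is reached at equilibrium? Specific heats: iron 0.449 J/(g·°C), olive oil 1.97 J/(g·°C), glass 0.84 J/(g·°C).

T_f ≈ 84.1 °C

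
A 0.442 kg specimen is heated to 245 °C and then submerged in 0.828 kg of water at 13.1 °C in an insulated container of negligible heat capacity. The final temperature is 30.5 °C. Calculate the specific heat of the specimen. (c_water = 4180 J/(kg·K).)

Heat lost by the specimen = heat gained by the water:
0.442·c·(245 − 30.5) = 0.828·4180·(30.5 − 13.1)
94.81 c = 60222  ⇒  c ≈ 635.2 J/(kg·K)

c ≈ 635 J/(kg·K)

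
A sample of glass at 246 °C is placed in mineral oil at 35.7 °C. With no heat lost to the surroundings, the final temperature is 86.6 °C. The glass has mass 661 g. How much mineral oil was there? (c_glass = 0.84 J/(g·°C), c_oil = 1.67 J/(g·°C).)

Heat gained plus heat lost sum to zero:
661×0.84×(86.6 − 246) + m×1.67×(86.6 − 35.7) = 0
85 m = 88505
m = 88505/85 ≈ 1041 g

m ≈ 1040 g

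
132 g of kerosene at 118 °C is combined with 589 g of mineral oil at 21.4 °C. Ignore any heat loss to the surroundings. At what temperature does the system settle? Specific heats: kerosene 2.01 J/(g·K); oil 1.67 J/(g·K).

T_f ≈ 41.9 °C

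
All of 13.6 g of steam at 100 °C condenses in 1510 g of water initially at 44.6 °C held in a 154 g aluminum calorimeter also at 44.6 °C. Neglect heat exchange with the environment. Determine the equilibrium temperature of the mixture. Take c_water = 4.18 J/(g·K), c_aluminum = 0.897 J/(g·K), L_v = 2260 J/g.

Heat gained plus heat lost sum to zero:
steam→water at 100 °C releases m L_v = 13.6×2260 = 30736; condensate cools 100→T: 13.6×4.18×(T − 100) = 56.85(T − 100); original water: 6311.8(T − 44.6); aluminum cup: 154×0.897×(T − 44.6) = 138.14(T − 44.6)
6506.8 T = 30736 + 5684.8 + 287667 = 324088
T ≈ 49.81 °C (< 100 °C, so full condensation is consistent).

T_f ≈ 49.8 °C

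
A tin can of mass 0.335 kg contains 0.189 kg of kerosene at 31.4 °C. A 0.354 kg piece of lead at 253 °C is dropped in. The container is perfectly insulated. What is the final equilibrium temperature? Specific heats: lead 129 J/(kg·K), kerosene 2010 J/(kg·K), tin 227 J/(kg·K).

With ΣQ=0 the equilibrium temperature is the m·c-weighted mean:
T_f = (45.67·253 + 379.89·31.4 + 76.05·31.4) / (45.67 + 379.89 + 76.05)
    = 25870 / 501.6 ≈ 51.57 °C

T_f ≈ 51.6 °C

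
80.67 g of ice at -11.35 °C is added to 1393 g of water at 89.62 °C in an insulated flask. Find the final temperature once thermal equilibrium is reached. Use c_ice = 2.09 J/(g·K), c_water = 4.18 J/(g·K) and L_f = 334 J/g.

T_f ≈ 80.0 °C

Conservation of energy gives ΣQ = 0:
ice -11.35→0 °C: 80.67·2.09·11.35 = 1913.6
  latent heat to melt: 80.67·334 = 26944
  warm the meltwater: 337.2 T
  water: 5822.7(T − 89.62)
6159.9 T = 521834 − 28857 = 492977
T ≈ 80.03 °C — above 0 °C, consistent with complete melting.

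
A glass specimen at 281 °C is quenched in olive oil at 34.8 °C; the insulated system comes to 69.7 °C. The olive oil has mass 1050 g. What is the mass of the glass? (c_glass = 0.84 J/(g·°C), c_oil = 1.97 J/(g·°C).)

m ≈ 407 g

Conservation of energy gives ΣQ = 0:
m·0.84·(69.7 − 281) + 1050·1.97·(69.7 − 34.8) = 0
-177.49 m = -72191
m = -72191/-177.49 ≈ 406.7 g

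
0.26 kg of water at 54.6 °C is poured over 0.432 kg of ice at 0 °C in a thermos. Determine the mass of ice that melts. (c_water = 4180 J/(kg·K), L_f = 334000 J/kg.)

m_melted ≈ 0.178 kg

Water can give up m c ΔT = 0.26×4180×54.6 = 59339 J before reaching 0 °C.
Fully melting the ice requires m_ice L_f = 0.432×334000 = 144288 J.
That's not enough to melt it all — equilibrium is at 0 °C with ice remaining.
Mass melted = 59339/334000 ≈ 0.1777 kg.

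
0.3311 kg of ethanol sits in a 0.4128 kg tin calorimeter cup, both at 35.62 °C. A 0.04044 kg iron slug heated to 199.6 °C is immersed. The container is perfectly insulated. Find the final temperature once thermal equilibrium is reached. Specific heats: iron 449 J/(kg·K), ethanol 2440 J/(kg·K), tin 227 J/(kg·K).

T_f ≈ 38.9 °C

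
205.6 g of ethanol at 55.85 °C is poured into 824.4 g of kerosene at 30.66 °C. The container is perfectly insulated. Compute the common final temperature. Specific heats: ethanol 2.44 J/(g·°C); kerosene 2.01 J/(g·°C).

Heat gained plus heat lost sum to zero:
205.6·2.44·(T − 55.85) + 824.4·2.01·(T − 30.66) = 0
2158.7 T = 78823
T = 78823 / 2158.7 = 36.5 °C

T_f ≈ 36.5 °C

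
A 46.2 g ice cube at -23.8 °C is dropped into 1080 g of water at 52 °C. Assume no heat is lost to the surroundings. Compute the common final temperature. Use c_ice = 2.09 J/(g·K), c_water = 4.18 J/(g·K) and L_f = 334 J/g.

T_f ≈ 46.1 °C

Conservation of energy gives ΣQ = 0:
warm ice to 0 °C: 46.2·2.09·(0 − (-23.8)) = 2298.1
  fusion: m_ice L_f = 46.2·334 = 15431
  warm the meltwater: 193.12 T
  water cools: 1080·4.18·(T − 52) = 4514.4(T − 52)
4707.5 T = 234749 − 17729 = 217020
T ≈ 46.10 °C. Since T > 0 °C, the all-ice-melts assumption holds.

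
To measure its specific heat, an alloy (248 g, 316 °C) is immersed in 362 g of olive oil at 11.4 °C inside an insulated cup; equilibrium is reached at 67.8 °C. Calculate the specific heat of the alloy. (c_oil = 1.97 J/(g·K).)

c ≈ 0.653 J/(g·K)

Heat lost by the alloy = heat gained by the oil:
248×c×(316 − 67.8) = 362×1.97×(67.8 − 11.4)
61554 c = 40221  ⇒  c ≈ 0.6534 J/(g·K)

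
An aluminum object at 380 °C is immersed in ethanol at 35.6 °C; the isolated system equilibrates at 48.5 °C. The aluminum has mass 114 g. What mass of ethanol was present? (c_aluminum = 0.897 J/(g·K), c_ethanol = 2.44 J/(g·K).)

|Q_aluminum| = |Q_ethanol|:
114·0.897·(380 − 48.5) = m·2.44·(48.5 − 35.6)
31.48 m = 33899  ⇒  m ≈ 1077 g

m ≈ 1080 g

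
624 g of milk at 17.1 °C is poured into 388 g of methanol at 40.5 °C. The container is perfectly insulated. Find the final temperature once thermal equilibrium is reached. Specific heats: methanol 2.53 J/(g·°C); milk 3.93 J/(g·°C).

T_f ≈ 23.8 °C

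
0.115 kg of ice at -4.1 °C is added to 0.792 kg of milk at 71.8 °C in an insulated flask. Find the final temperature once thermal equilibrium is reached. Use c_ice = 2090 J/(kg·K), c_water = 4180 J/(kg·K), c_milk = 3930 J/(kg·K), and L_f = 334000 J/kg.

Energy conservation, ΣQ = 0:
warm ice to 0 °C: 0.115·2090·(0 − (-4.1)) = 985.44
  latent heat to melt: 0.115·334000 = 38410
  meltwater 0→T: 0.115·4180·T = 480.7 T
  milk cools: 0.792·3930·(T − 71.8) = 3112.6(T − 71.8)
3593.3 T = 223482 − 39395 = 184086
T ≈ 51.23 °C (positive, so assuming full melt was valid).

T_f ≈ 51.2 °C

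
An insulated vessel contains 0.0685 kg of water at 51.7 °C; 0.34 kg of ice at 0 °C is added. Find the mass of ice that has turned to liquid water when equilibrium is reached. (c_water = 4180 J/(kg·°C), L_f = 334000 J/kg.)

Water can give up m c ΔT = 0.0685×4180×51.7 = 14803 J before reaching 0 °C.
Fully melting the ice requires m_ice L_f = 0.34×334000 = 113560 J.
That's not enough to melt it all — equilibrium is at 0 °C with ice remaining.
m_melted×334000 = 14803  ⇒  m_melted ≈ 0.04432 kg.

m_melted ≈ 0.0443 kg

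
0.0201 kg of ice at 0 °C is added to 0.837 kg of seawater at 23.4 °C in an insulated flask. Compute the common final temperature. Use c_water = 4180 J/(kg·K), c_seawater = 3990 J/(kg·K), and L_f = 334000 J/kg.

T_f ≈ 20.9 °C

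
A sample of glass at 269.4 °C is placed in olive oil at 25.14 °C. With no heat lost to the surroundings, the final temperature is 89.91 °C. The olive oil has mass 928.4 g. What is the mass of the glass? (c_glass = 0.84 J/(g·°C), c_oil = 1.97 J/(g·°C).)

m ≈ 786 g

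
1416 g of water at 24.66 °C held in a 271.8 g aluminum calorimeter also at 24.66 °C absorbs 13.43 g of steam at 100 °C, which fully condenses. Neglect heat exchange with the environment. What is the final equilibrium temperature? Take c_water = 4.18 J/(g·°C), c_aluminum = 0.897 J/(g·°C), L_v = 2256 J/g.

T_f ≈ 30.2 °C

Net heat exchanged in the isolated system is zero:
condense steam: −13.43×2256 = −30298
  condensate cools 100→T: 13.43×4.18×(T − 100) = 56.14(T − 100)
  water warms: 1416×4.18×(T − 24.66) = 5918.9(T − 24.66)
  cup: 243.8(T − 24.66)
6218.8 T = 30298 + 5613.7 + 151972 = 187884
T ≈ 30.21 °C (< 100 °C, so full condensation is consistent).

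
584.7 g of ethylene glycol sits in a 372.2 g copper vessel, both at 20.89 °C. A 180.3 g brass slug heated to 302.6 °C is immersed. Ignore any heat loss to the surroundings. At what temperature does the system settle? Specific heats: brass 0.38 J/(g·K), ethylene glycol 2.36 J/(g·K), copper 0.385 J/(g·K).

T_f ≈ 33.0 °C

Conservation of energy gives ΣQ = 0:
180.3·0.38·(T − 302.6) + 584.7·2.36·(T − 20.89) + 372.2·0.385·(T − 20.89) = 0
1591.7 T = 52552
T = 52552 / 1591.7 = 33 °C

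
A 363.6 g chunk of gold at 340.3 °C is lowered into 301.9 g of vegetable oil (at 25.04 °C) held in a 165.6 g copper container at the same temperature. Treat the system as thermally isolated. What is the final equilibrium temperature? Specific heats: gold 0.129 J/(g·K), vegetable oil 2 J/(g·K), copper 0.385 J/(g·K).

Taking heat into each body as positive, Σ m c ΔT = 0:
363.6*0.129*(T − 340.3) + 301.9*2*(T − 25.04) + 165.6*0.385*(T − 25.04) = 0
(46.9 + 603.8 + 63.76) T = 46.9*340.3 + 603.8*25.04 + 63.76*25.04
T = 32677/714.46 ≈ 45.74 °C

T_f ≈ 45.7 °C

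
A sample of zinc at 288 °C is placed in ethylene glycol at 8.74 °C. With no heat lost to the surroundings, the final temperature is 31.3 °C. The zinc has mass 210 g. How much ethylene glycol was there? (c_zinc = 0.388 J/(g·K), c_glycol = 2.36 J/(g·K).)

Heat lost by the zinc = heat gained by the glycol:
210·0.388·(288 − 31.3) = m·2.36·(31.3 − 8.74)
53.24 m = 20916  ⇒  m ≈ 392.8 g

m ≈ 393 g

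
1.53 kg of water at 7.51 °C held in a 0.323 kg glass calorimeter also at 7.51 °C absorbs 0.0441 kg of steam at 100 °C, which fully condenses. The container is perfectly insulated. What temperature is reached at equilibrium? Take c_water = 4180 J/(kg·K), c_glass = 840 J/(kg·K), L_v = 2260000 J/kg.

T_f ≈ 24.5 °C

Taking heat into each body as positive, Σ m c ΔT = 0:
condense steam: −0.0441×2260000 = −99666; condensed water 100 °C→T: 184.34(T − 100); water warms: 1.53×4180×(T − 7.51) = 6395.4(T − 7.51); cup: 271.32(T − 7.51)
6851.1 T = 99666 + 18434 + 50067 = 168167
T ≈ 24.55 °C — below 100 °C, confirming all the steam condensed.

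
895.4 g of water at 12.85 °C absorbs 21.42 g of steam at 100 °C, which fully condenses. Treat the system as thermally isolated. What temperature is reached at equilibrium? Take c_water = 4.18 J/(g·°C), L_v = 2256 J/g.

Net heat exchanged in the isolated system is zero:
condense steam: −21.42×2256 = −48324
  condensed water 100 °C→T: 89.54(T − 100)
  water warms: 895.4×4.18×(T − 12.85) = 3742.8(T − 12.85)
3832.3 T = 48324 + 8953.6 + 48095 = 105372
T ≈ 27.50 °C, under the boiling point, so the assumption holds.

T_f ≈ 27.5 °C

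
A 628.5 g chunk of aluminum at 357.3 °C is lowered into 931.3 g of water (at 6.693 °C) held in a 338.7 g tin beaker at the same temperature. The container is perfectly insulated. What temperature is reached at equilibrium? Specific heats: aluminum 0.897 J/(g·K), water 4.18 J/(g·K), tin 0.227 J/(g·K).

T_f ≈ 50.3 °C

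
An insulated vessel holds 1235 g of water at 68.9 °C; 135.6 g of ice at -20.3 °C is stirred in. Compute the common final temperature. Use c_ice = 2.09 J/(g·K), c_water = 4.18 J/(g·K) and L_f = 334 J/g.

Sum of m c ΔT and latent-heat terms is zero:
warm ice to 0 °C: 135.6·2.09·(0 − (-20.3)) = 5753.1
  fusion: m_ice L_f = 135.6·334 = 45290
  warm the meltwater: 566.81 T
  water cools: 1235·4.18·(T − 68.9) = 5162.3(T − 68.9)
5729.1 T = 355682 − 51044 = 304639
T ≈ 53.17 °C. Since T > 0 °C, the all-ice-melts assumption holds.

T_f ≈ 53.2 °C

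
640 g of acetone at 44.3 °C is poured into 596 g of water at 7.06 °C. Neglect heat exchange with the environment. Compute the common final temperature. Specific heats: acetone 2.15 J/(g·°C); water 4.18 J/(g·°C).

Set heat shed by the hot body equal to heat absorbed by the cold body:
640·2.15·(44.3 − T) = 596·4.18·(T − 7.06)
1376(44.3 − T) = 2491.3(T − 7.06)
3867.3 T = 78545  ⇒  T ≈ 20.31 °C

T_f ≈ 20.3 °C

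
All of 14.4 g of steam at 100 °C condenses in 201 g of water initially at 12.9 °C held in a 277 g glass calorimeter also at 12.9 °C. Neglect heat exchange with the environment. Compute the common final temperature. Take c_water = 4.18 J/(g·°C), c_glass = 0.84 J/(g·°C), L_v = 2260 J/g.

Net heat exchanged in the isolated system is zero:
condense steam: −14.4×2260 = −32544
  condensate cools 100→T: 14.4×4.18×(T − 100) = 60.19(T − 100)
  original water: 840.18(T − 12.9)
  glass cup: 277×0.84×(T − 12.9) = 232.68(T − 12.9)
1133.1 T = 32544 + 6019.2 + 13840 = 52403
T ≈ 46.25 °C (< 100 °C, so full condensation is consistent).

T_f ≈ 46.2 °C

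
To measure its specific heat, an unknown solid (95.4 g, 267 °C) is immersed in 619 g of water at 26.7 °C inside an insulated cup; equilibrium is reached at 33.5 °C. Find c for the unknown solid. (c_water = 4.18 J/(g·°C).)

c ≈ 0.79 J/(g·°C)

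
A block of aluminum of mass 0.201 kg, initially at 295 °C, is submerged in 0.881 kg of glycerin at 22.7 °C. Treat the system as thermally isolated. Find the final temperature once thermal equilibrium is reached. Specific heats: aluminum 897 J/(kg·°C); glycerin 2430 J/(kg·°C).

Heat lost by the aluminum equals heat gained by the glycerin:
0.201·897·(295 − T) = 0.881·2430·(T − 22.7)
180.3(295 − T) = 2140.8(T − 22.7)
2321.1 T = 101784  ⇒  T ≈ 43.85 °C

T_f ≈ 43.9 °C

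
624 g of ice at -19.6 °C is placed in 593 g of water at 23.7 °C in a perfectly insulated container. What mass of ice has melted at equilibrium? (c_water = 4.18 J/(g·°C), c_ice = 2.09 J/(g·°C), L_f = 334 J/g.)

m_melted ≈ 99.4 g

Heat available from the water dropping to 0 °C: 593×4.18×23.7 = 58746 J.
Of that, 624×2.09×19.6 = 25562 J goes to bring the ice to 0 °C, leaving 33185 J.
Fully melting the ice requires m_ice L_f = 624×334 = 208416 J.
33185 J < 208416 J, so only part of the ice melts and the system sits at 0 °C.
Mass melted = 33185/334 ≈ 99.36 g.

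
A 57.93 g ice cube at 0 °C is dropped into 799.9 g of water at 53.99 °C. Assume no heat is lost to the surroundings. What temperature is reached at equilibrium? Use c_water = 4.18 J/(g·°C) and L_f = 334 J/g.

Let T be the final temperature. ΣQ_i = 0:
melt ice: 57.93×334 = 19349; warm the meltwater: 242.15 T; water: 3343.6(T − 53.99)
3585.7 T = 180520 − 19349 = 161171
T ≈ 44.95 °C. Since T > 0 °C, the all-ice-melts assumption holds.

T_f ≈ 44.9 °C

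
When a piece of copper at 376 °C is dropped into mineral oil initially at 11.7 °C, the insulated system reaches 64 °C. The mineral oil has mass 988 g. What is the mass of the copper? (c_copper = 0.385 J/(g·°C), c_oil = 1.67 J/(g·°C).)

m ≈ 718 g

Setting the total heat transfer to zero:
m×0.385×(64 − 376) + 988×1.67×(64 − 11.7) = 0
-120.12 m = -86293
m = -86293/-120.12 ≈ 718.4 g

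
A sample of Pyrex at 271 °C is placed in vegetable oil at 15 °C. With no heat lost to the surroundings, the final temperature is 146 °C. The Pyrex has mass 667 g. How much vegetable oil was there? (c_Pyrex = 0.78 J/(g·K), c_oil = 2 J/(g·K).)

Heat lost by the Pyrex = heat gained by the oil:
667·0.78·(271 − 146) = m·2·(146 − 15)
262 m = 65032  ⇒  m ≈ 248.2 g

m ≈ 248 g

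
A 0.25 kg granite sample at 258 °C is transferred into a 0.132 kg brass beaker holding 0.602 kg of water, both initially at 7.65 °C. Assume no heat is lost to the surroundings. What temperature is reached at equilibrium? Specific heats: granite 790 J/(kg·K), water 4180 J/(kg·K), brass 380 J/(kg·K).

With ΣQ=0 the equilibrium temperature is the m·c-weighted mean:
T_f = (197.5·258 + 2516.4·7.65 + 50.16·7.65) / (197.5 + 2516.4 + 50.16)
    = 70589 / 2764 ≈ 25.54 °C

T_f ≈ 25.5 °C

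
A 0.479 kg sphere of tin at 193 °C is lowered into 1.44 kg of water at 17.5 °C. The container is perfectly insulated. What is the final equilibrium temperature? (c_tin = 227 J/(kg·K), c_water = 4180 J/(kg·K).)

Set heat shed by the hot body equal to heat absorbed by the cold body:
0.479·227·(193 − T) = 1.44·4180·(T − 17.5)
108.73(193 − T) = 6019.2(T − 17.5)
6127.9 T = 126321  ⇒  T ≈ 20.61 °C

T_f ≈ 20.6 °C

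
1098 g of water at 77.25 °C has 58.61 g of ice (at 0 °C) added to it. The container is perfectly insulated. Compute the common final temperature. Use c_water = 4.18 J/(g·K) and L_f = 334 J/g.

T_f ≈ 69.3 °C

Heat gained plus heat lost sum to zero:
melt ice: 58.61×334 = 19576; warm the meltwater: 244.99 T; water cools: 1098×4.18×(T − 77.25) = 4589.6(T − 77.25)
4834.6 T = 354550 − 19576 = 334974
T ≈ 69.29 °C (positive, so assuming full melt was valid).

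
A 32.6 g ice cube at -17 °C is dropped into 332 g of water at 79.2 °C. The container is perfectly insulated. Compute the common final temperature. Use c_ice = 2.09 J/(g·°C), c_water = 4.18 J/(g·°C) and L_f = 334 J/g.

Let T be the final temperature. ΣQ_i = 0:
warm ice to 0 °C: 32.6·2.09·(0 − (-17)) = 1158.3
  fusion: m_ice L_f = 32.6·334 = 10888
  warm the meltwater: 136.27 T
  water: 1387.8(T − 79.2)
1524 T = 109911 − 12047 = 97864
T ≈ 64.21 °C (positive, so assuming full melt was valid).

T_f ≈ 64.2 °C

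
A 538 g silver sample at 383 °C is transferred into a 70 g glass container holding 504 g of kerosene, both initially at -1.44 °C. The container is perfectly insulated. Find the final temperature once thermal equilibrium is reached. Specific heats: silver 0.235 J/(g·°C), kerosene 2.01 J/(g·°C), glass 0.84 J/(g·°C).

T_f ≈ 39.1 °C

Setting the total heat transfer to zero:
538×0.235×(T − 383) + 504×2.01×(T − (-1.44)) + 70×0.84×(T − (-1.44)) = 0
126.43(T − 383) + 1013(T − (-1.44)) + 58.8(T − (-1.44)) = 0
(126.43 + 1013 + 58.8) T = 126.43×383 + 1013×(-1.44) + 58.8×(-1.44)
T = 46879 / 1198.3 = 39.1 °C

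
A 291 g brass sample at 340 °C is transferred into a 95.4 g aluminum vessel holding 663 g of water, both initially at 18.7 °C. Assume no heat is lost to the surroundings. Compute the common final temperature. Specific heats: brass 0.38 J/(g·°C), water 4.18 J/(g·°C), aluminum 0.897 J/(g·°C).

T_f ≈ 30.7 °C

Taking heat into each body as positive, Σ m c ΔT = 0:
291*0.38*(T − 340) + 663*4.18*(T − 18.7) + 95.4*0.897*(T − 18.7) = 0
2967.5 T = 91021
T = 91021/2967.5 ≈ 30.67 °C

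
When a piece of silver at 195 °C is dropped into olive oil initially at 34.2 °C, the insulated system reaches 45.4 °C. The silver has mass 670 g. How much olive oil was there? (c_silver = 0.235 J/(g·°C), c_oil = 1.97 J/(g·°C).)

m ≈ 1070 g

Heat lost by the silver = heat gained by the oil:
670·0.235·(195 − 45.4) = m·1.97·(45.4 − 34.2)
22.06 m = 23555  ⇒  m ≈ 1068 g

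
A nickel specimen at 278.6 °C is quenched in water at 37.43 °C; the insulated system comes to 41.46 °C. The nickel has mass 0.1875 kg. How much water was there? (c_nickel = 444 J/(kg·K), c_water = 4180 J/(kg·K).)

Conservation of energy gives ΣQ = 0:
0.1875×444×(41.46 − 278.6) + m×4180×(41.46 − 37.43) = 0
16845 m = 19742
m = 19742/16845 ≈ 1.172 kg

m ≈ 1.17 kg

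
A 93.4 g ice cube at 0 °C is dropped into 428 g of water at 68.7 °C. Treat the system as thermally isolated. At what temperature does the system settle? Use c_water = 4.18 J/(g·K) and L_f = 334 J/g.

Conservation of energy gives ΣQ = 0:
latent heat to melt: 93.4·334 = 31196
  meltwater 0→T: 93.4·4.18·T = 390.41 T
  water: 1789(T − 68.7)
2179.5 T = 122907 − 31196 = 91711
T ≈ 42.08 °C — above 0 °C, consistent with complete melting.

T_f ≈ 42.1 °C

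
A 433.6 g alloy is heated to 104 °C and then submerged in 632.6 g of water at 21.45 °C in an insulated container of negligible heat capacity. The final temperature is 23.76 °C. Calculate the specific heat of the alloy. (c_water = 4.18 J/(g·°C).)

m_s c (T_s − T_f) = m_water c_water (T_f − T_0):
433.6·c·(104 − 23.76) = 632.6·4.18·(23.76 − 21.45)
34792 c = 6108.3  ⇒  c ≈ 0.1756 J/(g·°C)

c ≈ 0.176 J/(g·°C)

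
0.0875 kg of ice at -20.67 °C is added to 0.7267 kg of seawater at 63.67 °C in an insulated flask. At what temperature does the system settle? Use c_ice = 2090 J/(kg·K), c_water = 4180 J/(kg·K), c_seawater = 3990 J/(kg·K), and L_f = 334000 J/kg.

Let T be the final temperature. ΣQ_i = 0:
warm ice to 0 °C: 0.0875×2090×(0 − (-20.67)) = 3780
  melt ice: 0.0875×334000 = 29225
  warm the meltwater: 365.75 T
  seawater: 2899.5(T − 63.67)
3265.3 T = 184613 − 33005 = 151608
T ≈ 46.43 °C. Since T > 0 °C, the all-ice-melts assumption holds.

T_f ≈ 46.4 °C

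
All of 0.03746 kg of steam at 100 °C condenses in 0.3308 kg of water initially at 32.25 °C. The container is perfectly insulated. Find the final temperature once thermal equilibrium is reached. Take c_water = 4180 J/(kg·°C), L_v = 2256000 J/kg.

Net heat exchanged in the isolated system is zero:
steam→water at 100 °C releases m L_v = 0.03746×2256000 = 84510
  condensed water 100 °C→T: 156.58(T − 100)
  original water: 1382.7(T − 32.25)
1539.3 T = 84510 + 15658 + 44593 = 144762
T ≈ 94.04 °C, under the boiling point, so the assumption holds.

T_f ≈ 94.0 °C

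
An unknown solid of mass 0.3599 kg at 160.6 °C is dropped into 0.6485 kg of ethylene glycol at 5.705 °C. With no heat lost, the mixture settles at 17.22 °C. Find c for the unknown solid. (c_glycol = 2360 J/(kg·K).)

c ≈ 342 J/(kg·K)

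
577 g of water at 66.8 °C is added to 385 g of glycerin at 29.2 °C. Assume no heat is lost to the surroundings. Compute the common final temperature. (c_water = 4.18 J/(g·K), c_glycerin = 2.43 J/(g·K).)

T_f is the heat-capacity-weighted average of the initial temperatures:
T_f = (2411.9×66.8 + 935.55×29.2) / (2411.9 + 935.55)
    = 188430 / 3347.4 ≈ 56.29 °C

T_f ≈ 56.3 °C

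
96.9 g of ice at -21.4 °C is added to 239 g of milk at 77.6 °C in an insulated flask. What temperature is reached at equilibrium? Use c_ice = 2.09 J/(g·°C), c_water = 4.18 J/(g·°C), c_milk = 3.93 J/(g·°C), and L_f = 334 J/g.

T_f ≈ 26.9 °C

Setting the total heat transfer to zero:
warm ice to 0 °C: 96.9×2.09×(0 − (-21.4)) = 4333.9
  fusion: m_ice L_f = 96.9×334 = 32365
  warm the meltwater: 405.04 T
  milk cools: 239×3.93×(T − 77.6) = 939.27(T − 77.6)
1344.3 T = 72887 − 36699 = 36189
T ≈ 26.92 °C — above 0 °C, consistent with complete melting.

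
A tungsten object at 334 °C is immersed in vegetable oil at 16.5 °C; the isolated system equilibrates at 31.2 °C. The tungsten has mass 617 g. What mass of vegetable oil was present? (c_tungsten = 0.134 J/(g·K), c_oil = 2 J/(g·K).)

Heat lost by the tungsten = heat gained by the oil:
617·0.134·(334 − 31.2) = m·2·(31.2 − 16.5)
29.4 m = 25035  ⇒  m ≈ 851.5 g

m ≈ 852 g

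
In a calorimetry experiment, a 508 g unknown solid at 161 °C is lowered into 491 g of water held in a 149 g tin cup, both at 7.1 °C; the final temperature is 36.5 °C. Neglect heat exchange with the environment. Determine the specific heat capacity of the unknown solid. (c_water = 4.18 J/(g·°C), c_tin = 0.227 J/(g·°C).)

Conservation of energy gives ΣQ = 0:
508·c·(36.5 − 161) + 491·4.18·(36.5 − 7.1) + 149·0.227·(36.5 − 7.1) = 0
-63246 c = -61334
c = -61334/-63246 ≈ 0.9698 J/(g·°C)

c ≈ 0.97 J/(g·°C)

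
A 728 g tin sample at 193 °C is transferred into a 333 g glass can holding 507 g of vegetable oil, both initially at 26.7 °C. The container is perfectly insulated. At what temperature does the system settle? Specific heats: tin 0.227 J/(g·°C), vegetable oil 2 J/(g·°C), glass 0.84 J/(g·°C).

T_f ≈ 45.5 °C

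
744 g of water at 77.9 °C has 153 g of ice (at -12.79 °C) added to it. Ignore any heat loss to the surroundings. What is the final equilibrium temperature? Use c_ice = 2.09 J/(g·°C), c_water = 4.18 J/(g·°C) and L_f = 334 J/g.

Net heat exchanged in the isolated system is zero:
warm ice to 0 °C: 153×2.09×(0 − (-12.79)) = 4089.9; latent heat to melt: 153×334 = 51102; meltwater 0→T: 153×4.18×T = 639.54 T; water cools: 744×4.18×(T − 77.9) = 3109.9(T − 77.9)
3749.5 T = 242263 − 55192 = 187071
T ≈ 49.89 °C — above 0 °C, consistent with complete melting.

T_f ≈ 49.9 °C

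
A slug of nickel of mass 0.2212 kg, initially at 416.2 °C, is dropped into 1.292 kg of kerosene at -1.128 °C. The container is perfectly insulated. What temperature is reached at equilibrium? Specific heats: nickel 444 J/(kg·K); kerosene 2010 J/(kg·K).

T_f ≈ 14.1 °C

Let T be the final temperature. ΣQ_i = 0:
0.2212*444*(T − 416.2) + 1.292*2010*(T − (-1.128)) = 0
2695.1 T = 37947
T = 37947 / 2695.1 = 14.1 °C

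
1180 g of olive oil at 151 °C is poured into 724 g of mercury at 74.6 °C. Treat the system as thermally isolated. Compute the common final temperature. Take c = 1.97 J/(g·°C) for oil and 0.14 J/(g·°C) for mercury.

T_f ≈ 147.8 °C

Heat gained plus heat lost sum to zero:
1180*1.97*(T − 151) + 724*0.14*(T − 74.6) = 0
2426 T = 358576
T = 358576/2426 ≈ 147.81 °C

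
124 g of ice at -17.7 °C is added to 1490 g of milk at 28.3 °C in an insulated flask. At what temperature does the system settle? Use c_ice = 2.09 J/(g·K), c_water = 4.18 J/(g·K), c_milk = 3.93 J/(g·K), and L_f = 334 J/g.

T_f ≈ 18.8 °C

Energy balance with sensible and latent terms:
warm ice to 0 °C: 124·2.09·(0 − (-17.7)) = 4587.1
  fusion: m_ice L_f = 124·334 = 41416
  warm the meltwater: 518.32 T
  milk cools: 1490·3.93·(T − 28.3) = 5855.7(T − 28.3)
6374 T = 165716 − 46003 = 119713
T ≈ 18.78 °C — above 0 °C, consistent with complete melting.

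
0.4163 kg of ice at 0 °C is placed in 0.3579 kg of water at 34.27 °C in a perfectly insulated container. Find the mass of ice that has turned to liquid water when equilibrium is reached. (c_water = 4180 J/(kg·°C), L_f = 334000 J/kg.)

Cooling the water to 0 °C releases 0.3579×4180×34.27 = 51269 J.
Fully melting the ice requires m_ice L_f = 0.4163×334000 = 139044 J.
51269 J < 139044 J, so only part of the ice melts and the system sits at 0 °C.
Mass melted = 51269/334000 ≈ 0.1535 kg.

m_melted ≈ 0.153 kg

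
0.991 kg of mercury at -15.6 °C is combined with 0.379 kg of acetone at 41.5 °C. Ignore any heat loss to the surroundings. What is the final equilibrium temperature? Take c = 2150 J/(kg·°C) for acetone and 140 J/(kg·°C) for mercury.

T_f ≈ 33.2 °C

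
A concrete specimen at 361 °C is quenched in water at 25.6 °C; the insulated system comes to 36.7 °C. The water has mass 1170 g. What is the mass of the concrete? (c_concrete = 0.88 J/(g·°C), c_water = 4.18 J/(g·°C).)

|Q_concrete| = |Q_water|:
m×0.88×(361 − 36.7) = 1170×4.18×(36.7 − 25.6)
285.38 m = 54286  ⇒  m ≈ 190.2 g

m ≈ 190 g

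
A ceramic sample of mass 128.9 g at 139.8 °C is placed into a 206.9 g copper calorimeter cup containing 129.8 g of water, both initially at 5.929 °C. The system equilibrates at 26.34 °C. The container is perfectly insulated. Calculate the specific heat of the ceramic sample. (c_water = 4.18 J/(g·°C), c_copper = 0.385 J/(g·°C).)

c ≈ 0.868 J/(g·°C)

Taking heat into each body as positive, Σ m c ΔT = 0:
128.9·c·(26.34 − 139.8) + 129.8·4.18·(26.34 − 5.929) + 206.9·0.385·(26.34 − 5.929) = 0
-14625 c = -12700
c = -12700/-14625 ≈ 0.8684 J/(g·°C)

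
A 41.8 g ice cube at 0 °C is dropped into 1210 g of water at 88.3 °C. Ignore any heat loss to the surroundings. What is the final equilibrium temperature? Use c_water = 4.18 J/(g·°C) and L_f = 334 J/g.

T_f ≈ 82.7 °C

Energy conservation, ΣQ = 0:
fusion: m_ice L_f = 41.8·334 = 13961
  meltwater 0→T: 41.8·4.18·T = 174.72 T
  water cools: 1210·4.18·(T − 88.3) = 5057.8(T − 88.3)
5232.5 T = 446604 − 13961 = 432643
T ≈ 82.68 °C. Since T > 0 °C, the all-ice-melts assumption holds.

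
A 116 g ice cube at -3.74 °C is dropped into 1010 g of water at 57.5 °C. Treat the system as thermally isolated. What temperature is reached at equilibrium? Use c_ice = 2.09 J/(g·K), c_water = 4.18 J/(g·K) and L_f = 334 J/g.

T_f ≈ 43.2 °C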